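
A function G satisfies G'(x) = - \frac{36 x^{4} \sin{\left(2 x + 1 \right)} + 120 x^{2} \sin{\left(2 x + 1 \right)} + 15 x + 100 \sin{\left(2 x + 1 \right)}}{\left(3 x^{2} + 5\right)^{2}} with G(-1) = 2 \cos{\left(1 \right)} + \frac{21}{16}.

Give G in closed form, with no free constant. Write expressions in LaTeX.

G(x) = 2 \cos{\left(2 x + 1 \right)} + 1 + \frac{5}{2 \left(3 x^{2} + 5\right)}

A candidate passes only if d/dx[G] lands on the given G'(x) exactly.
A general antiderivative is 2 \cos{\left(2 x + 1 \right)} + \frac{5}{2 \left(3 x^{2} + 5\right)} + C.
The condition gives C = 2 \cos{\left(1 \right)} + \frac{21}{16} - (\frac{5}{16} + 2 \cos{\left(1 \right)}) = 1.
So G(x) = 2 \cos{\left(2 x + 1 \right)} + 1 + \frac{5}{2 \left(3 x^{2} + 5\right)}.
Check: d/dx[2 \cos{\left(2 x + 1 \right)} + 1 + \frac{5}{2 \left(3 x^{2} + 5\right)}] = \frac{- 36 x^{4} \sin{\left(2 x + 1 \right)} - 120 x^{2} \sin{\left(2 x + 1 \right)} - 15 x - 100 \sin{\left(2 x + 1 \right)}}{9 x^{4} + 30 x^{2} + 25}, which equals G'(x).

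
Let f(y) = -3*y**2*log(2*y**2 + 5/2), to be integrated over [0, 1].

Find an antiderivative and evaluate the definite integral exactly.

Antiderivative: F(y) = -y**3*log(2*y**2 + 5/2) + 2*y**3/3 - 5*y/2 + 5*sqrt(5)*atan(2*sqrt(5)*y/5)/4; value = -11/6 - log(9/2) + 5*sqrt(5)*atan(2*sqrt(5)/5)/4

Any candidate F(y) must reproduce f(y) exactly when differentiated.
F(y) = -y**3*log(2*y**2 + 5/2) + 2*y**3/3 - 5*y/2 + 5*sqrt(5)*atan(2*sqrt(5)*y/5)/4 is an antiderivative of f.
Check: d/dy[-y**3*log(2*y**2 + 5/2) + 2*y**3/3 - 5*y/2 + 5*sqrt(5)*atan(2*sqrt(5)*y/5)/4] = -3*y**2*log(2*y**2 + 5/2) = f(y).
F(1) = -11/6 - log(9/2) + 5*sqrt(5)*atan(2*sqrt(5)/5)/4; F(0) = 0.
Integral = F(1) - F(0) = -11/6 - log(9/2) + 5*sqrt(5)*atan(2*sqrt(5)/5)/4.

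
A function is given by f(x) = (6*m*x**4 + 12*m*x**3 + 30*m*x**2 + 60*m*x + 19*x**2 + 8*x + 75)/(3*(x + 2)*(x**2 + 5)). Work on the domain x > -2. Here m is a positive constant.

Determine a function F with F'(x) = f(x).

An antiderivative is F(x) = m*x**2 + 5*log(x + 2) + 2*log(x**2 + 5)/3.

An antiderivative F(x) passes only if d/dx[F] lands on f(x) exactly.
Check: d/dx[m*x**2 + 5*log(x + 2) + 2*log(x**2 + 5)/3] = (6*m*x**4 + 12*m*x**3 + 30*m*x**2 + 60*m*x + 19*x**2 + 8*x + 75)/(3*x**3 + 6*x**2 + 15*x + 30), which equals f(x).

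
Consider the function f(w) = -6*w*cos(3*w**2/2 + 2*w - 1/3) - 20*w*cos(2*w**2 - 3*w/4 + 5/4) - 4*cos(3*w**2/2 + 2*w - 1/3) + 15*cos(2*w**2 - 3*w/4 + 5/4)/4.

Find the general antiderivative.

The integrand splits into summands that can be handled one at a time.
Check: d/dw[-2*sin(3*w**2/2 + 2*w - 1/3) - 5*sin(2*w**2 - 3*w/4 + 5/4)] = -6*w*cos(3*w**2/2 + 2*w - 1/3) - 20*w*cos(2*w**2 - 3*w/4 + 5/4) - 4*cos(3*w**2/2 + 2*w - 1/3) + 15*cos(2*w**2 - 3*w/4 + 5/4)/4 = f(w).

F(w) = -2*sin(3*w**2/2 + 2*w - 1/3) - 5*sin(2*w**2 - 3*w/4 + 5/4) + C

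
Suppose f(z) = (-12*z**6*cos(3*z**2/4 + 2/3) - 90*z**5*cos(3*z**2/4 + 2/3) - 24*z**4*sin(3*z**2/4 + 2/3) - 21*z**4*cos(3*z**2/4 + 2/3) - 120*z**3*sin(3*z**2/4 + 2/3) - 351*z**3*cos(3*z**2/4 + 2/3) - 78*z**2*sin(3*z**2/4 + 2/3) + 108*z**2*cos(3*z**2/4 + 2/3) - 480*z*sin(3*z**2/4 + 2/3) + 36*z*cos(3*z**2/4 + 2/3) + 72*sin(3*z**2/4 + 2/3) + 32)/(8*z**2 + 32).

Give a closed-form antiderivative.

An antiderivative is F(z) = -z**3*sin(3*z**2/4 + 2/3) - 15*z**2*sin(3*z**2/4 + 2/3)/2 + 9*z*sin(3*z**2/4 + 2/3)/4 + 3*sin(3*z**2/4 + 2/3)/4 + 2*atan(z/2).

Any candidate F(z) must reproduce f(z) exactly when differentiated.
Check: d/dz[-z**3*sin(3*z**2/4 + 2/3) - 15*z**2*sin(3*z**2/4 + 2/3)/2 + 9*z*sin(3*z**2/4 + 2/3)/4 + 3*sin(3*z**2/4 + 2/3)/4 + 2*atan(z/2)] = (-12*z**6*cos(3*z**2/4 + 2/3) - 90*z**5*cos(3*z**2/4 + 2/3) - 24*z**4*sin(3*z**2/4 + 2/3) - 21*z**4*cos(3*z**2/4 + 2/3) - 120*z**3*sin(3*z**2/4 + 2/3) - 351*z**3*cos(3*z**2/4 + 2/3) - 78*z**2*sin(3*z**2/4 + 2/3) + 108*z**2*cos(3*z**2/4 + 2/3) - 480*z*sin(3*z**2/4 + 2/3) + 36*z*cos(3*z**2/4 + 2/3) + 72*sin(3*z**2/4 + 2/3) + 32)/(8*z**2 + 32) = f(z).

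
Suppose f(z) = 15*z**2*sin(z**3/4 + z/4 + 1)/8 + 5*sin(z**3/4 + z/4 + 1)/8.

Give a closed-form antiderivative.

f matches the chain-rule pattern g'(h)*h' with inner function h(z) = z**3/4 + z/4 + 1; substituting u = h(z) collapses the integral.
Check: d/dz[-5*cos(z**3/4 + z/4 + 1)/2] = 15*z**2*sin(z**3/4 + z/4 + 1)/8 + 5*sin(z**3/4 + z/4 + 1)/8 = f(z).

An antiderivative is F(z) = -5*cos(z**3/4 + z/4 + 1)/2.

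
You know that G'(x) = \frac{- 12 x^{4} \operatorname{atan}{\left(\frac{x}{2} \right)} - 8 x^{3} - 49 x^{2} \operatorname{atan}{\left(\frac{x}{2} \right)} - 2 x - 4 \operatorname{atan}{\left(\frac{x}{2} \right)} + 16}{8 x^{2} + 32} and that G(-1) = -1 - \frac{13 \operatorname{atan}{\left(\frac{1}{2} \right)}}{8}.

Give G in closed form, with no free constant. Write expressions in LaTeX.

Recognize the product-rule pattern: G'(x) = u'v + uv' with u = - \frac{x^{3}}{2} - \frac{x}{8} + 1, v = \operatorname{atan}{\left(\frac{x}{2} \right)}, so integration by parts undoes it.
A general antiderivative is \frac{\left(- 2 x^{3} - \frac{x}{2} + 4\right) \operatorname{atan}{\left(\frac{x}{2} \right)}}{4} + C.
The condition gives C = -1 - \frac{13 \operatorname{atan}{\left(\frac{1}{2} \right)}}{8} - (- \frac{13 \operatorname{atan}{\left(\frac{1}{2} \right)}}{8}) = -1.
So G(x) = \frac{\left(- 4 x^{3} - x + 8\right) \operatorname{atan}{\left(\frac{x}{2} \right)} - 8}{8}.
Check: d/dx[\frac{\left(- 4 x^{3} - x + 8\right) \operatorname{atan}{\left(\frac{x}{2} \right)} - 8}{8}] = \frac{- 12 x^{4} \operatorname{atan}{\left(\frac{x}{2} \right)} - 8 x^{3} - 49 x^{2} \operatorname{atan}{\left(\frac{x}{2} \right)} - 2 x - 4 \operatorname{atan}{\left(\frac{x}{2} \right)} + 16}{8 x^{2} + 32} = G'(x).

G(x) = \frac{\left(- 4 x^{3} - x + 8\right) \operatorname{atan}{\left(\frac{x}{2} \right)} - 8}{8}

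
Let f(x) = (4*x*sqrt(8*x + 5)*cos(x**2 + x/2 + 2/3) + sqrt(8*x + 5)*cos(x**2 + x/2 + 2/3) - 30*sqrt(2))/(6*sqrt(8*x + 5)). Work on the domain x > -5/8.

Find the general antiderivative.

A first test for any F(x): its x-derivative must equal f(x) identically.
Check: d/dx[(-15*sqrt(2)*sqrt(8*x + 5) + 4*sin(x**2 + x/2 + 2/3))/12] = (4*x*sqrt(8*x + 5)*cos(x**2 + x/2 + 2/3) + sqrt(8*x + 5)*cos(x**2 + x/2 + 2/3) - 30*sqrt(2))/(6*sqrt(8*x + 5)) = f(x).

F(x) = (-15*sqrt(2)*sqrt(8*x + 5) + 4*sin(x**2 + x/2 + 2/3))/12 + C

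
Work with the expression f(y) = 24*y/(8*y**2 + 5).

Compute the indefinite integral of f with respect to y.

f matches the chain-rule pattern g'(h)*h' with inner function h(y) = 4*y**2 + 5/2; substituting u = h(y) collapses the integral.
Check: d/dy[3*log(4*y**2 + 5/2)/2] = 24*y/(8*y**2 + 5) = f(y).

F(y) = 3*log(4*y**2 + 5/2)/2 + C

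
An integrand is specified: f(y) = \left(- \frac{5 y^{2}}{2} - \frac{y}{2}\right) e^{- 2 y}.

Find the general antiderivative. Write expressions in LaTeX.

F(y) = \frac{5 y^{2} e^{- 2 y}}{4} + \frac{3 y e^{- 2 y}}{2} + \frac{3 e^{- 2 y}}{4} + C

f has the shape u'v + uv' for u = \frac{5 y^{2}}{4} + \frac{3 y}{2} + \frac{3}{4} and v = e^{- 2 y} — it is the derivative of the product u*v.
Check: d/dy[\frac{5 y^{2} e^{- 2 y}}{4} + \frac{3 y e^{- 2 y}}{2} + \frac{3 e^{- 2 y}}{4}] = \frac{\left(- 5 y^{2} - y\right) e^{- 2 y}}{2}, which equals f(y).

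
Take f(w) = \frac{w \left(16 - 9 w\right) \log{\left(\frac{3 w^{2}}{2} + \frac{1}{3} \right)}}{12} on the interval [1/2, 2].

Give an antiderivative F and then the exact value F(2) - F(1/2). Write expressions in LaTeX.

An antiderivative F(w) passes only if d/dw[F] lands on f(w) exactly.
F(w) = \frac{w^{3}}{6} - \frac{2 w^{2}}{3} - \frac{w}{9} + \left(- \frac{w^{3}}{4} + \frac{2 w^{2}}{3}\right) \log{\left(\frac{3 w^{2}}{2} + \frac{1}{3} \right)} + \frac{4 \log{\left(w^{2} + \frac{2}{9} \right)}}{27} + \frac{\sqrt{2} \operatorname{atan}{\left(\frac{3 \sqrt{2} w}{2} \right)}}{27} is an antiderivative of f.
Check: d/dw[\frac{w^{3}}{6} - \frac{2 w^{2}}{3} - \frac{w}{9} + \left(- \frac{w^{3}}{4} + \frac{2 w^{2}}{3}\right) \log{\left(\frac{3 w^{2}}{2} + \frac{1}{3} \right)} + \frac{4 \log{\left(w^{2} + \frac{2}{9} \right)}}{27} + \frac{\sqrt{2} \operatorname{atan}{\left(\frac{3 \sqrt{2} w}{2} \right)}}{27}] = - \frac{3 w^{2} \log{\left(9 w^{2} + 2 \right)}}{4} + \frac{3 w^{2} \log{\left(6 \right)}}{4} + \frac{4 w \log{\left(9 w^{2} + 2 \right)}}{3} - \frac{4 w \log{\left(6 \right)}}{3}, which equals f(w).
F(2) = - \frac{14}{9} + \frac{\sqrt{2} \operatorname{atan}{\left(3 \sqrt{2} \right)}}{27} + \frac{4 \log{\left(\frac{38}{9} \right)}}{27} + \frac{2 \log{\left(\frac{19}{3} \right)}}{3}; F(1/2) = - \frac{29}{144} + \frac{4 \log{\left(\frac{17}{36} \right)}}{27} + \frac{13 \log{\left(\frac{17}{24} \right)}}{96} + \frac{\sqrt{2} \operatorname{atan}{\left(\frac{3 \sqrt{2}}{4} \right)}}{27}.
Integral = F(2) - F(1/2) = - \frac{65}{48} - \frac{\sqrt{2} \operatorname{atan}{\left(\frac{3 \sqrt{2}}{4} \right)}}{27} - \frac{13 \log{\left(\frac{17}{24} \right)}}{96} + \frac{\sqrt{2} \operatorname{atan}{\left(3 \sqrt{2} \right)}}{27} - \frac{4 \log{\left(\frac{17}{36} \right)}}{27} + \frac{4 \log{\left(\frac{38}{9} \right)}}{27} + \frac{2 \log{\left(\frac{19}{3} \right)}}{3}.

Antiderivative: F(w) = \frac{w^{3}}{6} - \frac{2 w^{2}}{3} - \frac{w}{9} + \left(- \frac{w^{3}}{4} + \frac{2 w^{2}}{3}\right) \log{\left(\frac{3 w^{2}}{2} + \frac{1}{3} \right)} + \frac{4 \log{\left(w^{2} + \frac{2}{9} \right)}}{27} + \frac{\sqrt{2} \operatorname{atan}{\left(\frac{3 \sqrt{2} w}{2} \right)}}{27}; value = - \frac{65}{48} - \frac{\sqrt{2} \operatorname{atan}{\left(\frac{3 \sqrt{2}}{4} \right)}}{27} - \frac{13 \log{\left(\frac{17}{24} \right)}}{96} + \frac{\sqrt{2} \operatorname{atan}{\left(3 \sqrt{2} \right)}}{27} - \frac{4 \log{\left(\frac{17}{36} \right)}}{27} + \frac{4 \log{\left(\frac{38}{9} \right)}}{27} + \frac{2 \log{\left(\frac{19}{3} \right)}}{3}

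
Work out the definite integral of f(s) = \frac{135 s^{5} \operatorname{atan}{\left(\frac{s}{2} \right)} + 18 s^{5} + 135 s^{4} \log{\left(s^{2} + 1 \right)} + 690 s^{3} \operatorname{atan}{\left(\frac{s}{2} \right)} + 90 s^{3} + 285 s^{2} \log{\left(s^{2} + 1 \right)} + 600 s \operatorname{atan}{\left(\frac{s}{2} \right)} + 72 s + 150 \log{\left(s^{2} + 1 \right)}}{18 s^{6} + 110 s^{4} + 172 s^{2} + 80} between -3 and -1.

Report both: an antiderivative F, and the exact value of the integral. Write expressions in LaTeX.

For F(s) to be correct the identity F'(s) - f(s) = 0 must hold.
F(s) = \frac{15 \log{\left(s^{2} + 1 \right)} \operatorname{atan}{\left(\frac{s}{2} \right)}}{4} + \frac{\log{\left(\frac{3 s^{2}}{2} + \frac{5}{3} \right)}}{2} is an antiderivative of f.
Check: d/ds[\frac{15 \log{\left(s^{2} + 1 \right)} \operatorname{atan}{\left(\frac{s}{2} \right)}}{4} + \frac{\log{\left(\frac{3 s^{2}}{2} + \frac{5}{3} \right)}}{2}] = \frac{135 s^{5} \operatorname{atan}{\left(\frac{s}{2} \right)} + 18 s^{5} + 135 s^{4} \log{\left(s^{2} + 1 \right)} + 690 s^{3} \operatorname{atan}{\left(\frac{s}{2} \right)} + 90 s^{3} + 285 s^{2} \log{\left(s^{2} + 1 \right)} + 600 s \operatorname{atan}{\left(\frac{s}{2} \right)} + 72 s + 150 \log{\left(s^{2} + 1 \right)}}{18 s^{6} + 110 s^{4} + 172 s^{2} + 80} = f(s).
F(-1) = - \frac{15 \log{\left(2 \right)} \operatorname{atan}{\left(\frac{1}{2} \right)}}{4} + \frac{\log{\left(\frac{19}{6} \right)}}{2}; F(-3) = - \frac{15 \log{\left(10 \right)} \operatorname{atan}{\left(\frac{3}{2} \right)}}{4} + \frac{\log{\left(\frac{91}{6} \right)}}{2}.
Integral = F(-1) - F(-3) = - \frac{\log{\left(\frac{91}{6} \right)}}{2} - \frac{15 \log{\left(2 \right)} \operatorname{atan}{\left(\frac{1}{2} \right)}}{4} + \frac{\log{\left(\frac{19}{6} \right)}}{2} + \frac{15 \log{\left(10 \right)} \operatorname{atan}{\left(\frac{3}{2} \right)}}{4}.

Antiderivative: F(s) = \frac{15 \log{\left(s^{2} + 1 \right)} \operatorname{atan}{\left(\frac{s}{2} \right)}}{4} + \frac{\log{\left(\frac{3 s^{2}}{2} + \frac{5}{3} \right)}}{2}; value = - \frac{\log{\left(\frac{91}{6} \right)}}{2} - \frac{15 \log{\left(2 \right)} \operatorname{atan}{\left(\frac{1}{2} \right)}}{4} + \frac{\log{\left(\frac{19}{6} \right)}}{2} + \frac{15 \log{\left(10 \right)} \operatorname{atan}{\left(\frac{3}{2} \right)}}{4}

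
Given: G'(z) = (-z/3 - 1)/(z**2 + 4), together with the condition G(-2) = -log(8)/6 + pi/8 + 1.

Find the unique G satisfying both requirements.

Check a candidate G(z) by differentiating: d/dz[G] must match the given G'(z).
A general antiderivative is -log(z**2 + 4)/6 - atan(z/2)/2 + C.
The condition gives C = -log(8)/6 + pi/8 + 1 - (-log(8)/6 + pi/8) = 1.
So G(z) = -log(z**2 + 4)/6 - atan(z/2)/2 + 1.
Check: d/dz[-log(z**2 + 4)/6 - atan(z/2)/2 + 1] = (-z - 3)/(3*z**2 + 12), which equals G'(z).

G(z) = -log(z**2 + 4)/6 - atan(z/2)/2 + 1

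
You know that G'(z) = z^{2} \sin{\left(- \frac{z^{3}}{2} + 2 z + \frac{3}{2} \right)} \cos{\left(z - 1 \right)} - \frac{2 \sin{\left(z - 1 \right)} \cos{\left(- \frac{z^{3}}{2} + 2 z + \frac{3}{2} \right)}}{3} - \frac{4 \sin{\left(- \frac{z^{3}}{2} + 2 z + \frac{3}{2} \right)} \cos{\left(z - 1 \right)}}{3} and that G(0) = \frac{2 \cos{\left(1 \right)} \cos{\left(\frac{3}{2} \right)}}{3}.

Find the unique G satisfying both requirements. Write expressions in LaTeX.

Recognize the product-rule pattern: G'(z) = u'v + uv' with u = \frac{2 \cos{\left(z - 1 \right)}}{3}, v = \cos{\left(- \frac{z^{3}}{2} + 2 z + \frac{3}{2} \right)}, so integration by parts undoes it.
A general antiderivative is \frac{2 \cos{\left(z - 1 \right)} \cos{\left(- \frac{z^{3}}{2} + 2 z + \frac{3}{2} \right)}}{3} + C.
The condition gives C = \frac{2 \cos{\left(1 \right)} \cos{\left(\frac{3}{2} \right)}}{3} - (\frac{2 \cos{\left(1 \right)} \cos{\left(\frac{3}{2} \right)}}{3}) = 0.
So G(z) = \frac{2 \cos{\left(z - 1 \right)} \cos{\left(- \frac{z^{3}}{2} + 2 z + \frac{3}{2} \right)}}{3}.
Check: d/dz[\frac{2 \cos{\left(z - 1 \right)} \cos{\left(- \frac{z^{3}}{2} + 2 z + \frac{3}{2} \right)}}{3}] = z^{2} \sin{\left(- \frac{z^{3}}{2} + 2 z + \frac{3}{2} \right)} \cos{\left(z - 1 \right)} - \frac{2 \sin{\left(z - 1 \right)} \cos{\left(- \frac{z^{3}}{2} + 2 z + \frac{3}{2} \right)}}{3} - \frac{4 \sin{\left(- \frac{z^{3}}{2} + 2 z + \frac{3}{2} \right)} \cos{\left(z - 1 \right)}}{3} = G'(z).

G(z) = \frac{2 \cos{\left(z - 1 \right)} \cos{\left(- \frac{z^{3}}{2} + 2 z + \frac{3}{2} \right)}}{3}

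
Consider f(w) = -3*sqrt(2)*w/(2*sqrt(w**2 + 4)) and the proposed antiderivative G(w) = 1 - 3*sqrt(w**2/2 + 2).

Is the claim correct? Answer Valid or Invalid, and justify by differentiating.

d/dw[G] = -3*sqrt(2)*w/(2*sqrt(w**2 + 4))
This equals f(w) exactly, so the claim holds.

Valid - differentiating G returns exactly f.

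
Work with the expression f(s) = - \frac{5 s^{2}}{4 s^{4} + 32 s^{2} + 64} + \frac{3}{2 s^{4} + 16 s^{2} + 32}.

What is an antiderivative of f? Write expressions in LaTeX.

An antiderivative is F(s) = - \frac{7 s^{2} \operatorname{atan}{\left(\frac{s}{2} \right)} - 26 s + 28 \operatorname{atan}{\left(\frac{s}{2} \right)}}{32 \left(s^{2} + 4\right)}.

The integrand splits into summands that can be handled one at a time.
Check: d/ds[- \frac{7 s^{2} \operatorname{atan}{\left(\frac{s}{2} \right)} - 26 s + 28 \operatorname{atan}{\left(\frac{s}{2} \right)}}{32 \left(s^{2} + 4\right)}] = \frac{6 - 5 s^{2}}{4 s^{4} + 32 s^{2} + 64}, which equals f(s).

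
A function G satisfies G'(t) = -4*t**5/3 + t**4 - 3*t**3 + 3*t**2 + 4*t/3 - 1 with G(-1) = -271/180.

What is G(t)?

Integrate term by term and add the pieces.
A general antiderivative is -2*t**6/9 + t**5/5 - 3*t**4/4 + t**3 + 2*t**2/3 - t + C.
The condition gives C = -271/180 - (-91/180) = -1.
So G(t) = -2*t**6/9 + t**5/5 - 3*t**4/4 + t**3 + 2*t**2/3 - t - 1.
Check: d/dt[-2*t**6/9 + t**5/5 - 3*t**4/4 + t**3 + 2*t**2/3 - t - 1] = -4*t**5/3 + t**4 - 3*t**3 + 3*t**2 + 4*t/3 - 1 = G'(t).

G(t) = -2*t**6/9 + t**5/5 - 3*t**4/4 + t**3 + 2*t**2/3 - t - 1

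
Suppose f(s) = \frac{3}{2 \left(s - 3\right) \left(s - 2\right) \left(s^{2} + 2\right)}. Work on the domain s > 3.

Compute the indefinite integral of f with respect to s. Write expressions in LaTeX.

F(s) = \frac{12 \log{\left(s - 3 \right)} - 22 \log{\left(s - 2 \right)} + 5 \log{\left(s^{2} + 2 \right)} + 4 \sqrt{2} \operatorname{atan}{\left(\frac{\sqrt{2} s}{2} \right)}}{88} + C

Factor the denominator (2 \left(s - 3\right) \left(s - 2\right) \left(s^{2} + 2\right)) and decompose: f = \frac{5 s + 4}{44 \left(s^{2} + 2\right)} - \frac{1}{4 \left(s - 2\right)} + \frac{3}{22 \left(s - 3\right)}; each piece integrates to a log, atan, or power term.
Check: d/ds[\frac{12 \log{\left(s - 3 \right)} - 22 \log{\left(s - 2 \right)} + 5 \log{\left(s^{2} + 2 \right)} + 4 \sqrt{2} \operatorname{atan}{\left(\frac{\sqrt{2} s}{2} \right)}}{88}] = \frac{3}{2 s^{4} - 10 s^{3} + 16 s^{2} - 20 s + 24}, which equals f(s).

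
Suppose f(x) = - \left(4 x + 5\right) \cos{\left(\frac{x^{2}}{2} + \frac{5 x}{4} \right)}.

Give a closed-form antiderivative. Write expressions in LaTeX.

f matches the chain-rule pattern g'(h)*h' with inner function h(x) = \frac{x^{2}}{2} + \frac{5 x}{4}; substituting u = h(x) collapses the integral.
Check: d/dx[- 4 \sin{\left(\frac{x^{2}}{2} + \frac{5 x}{4} \right)}] = - 4 x \cos{\left(\frac{x^{2}}{2} + \frac{5 x}{4} \right)} - 5 \cos{\left(\frac{x^{2}}{2} + \frac{5 x}{4} \right)}, which equals f(x).

An antiderivative is F(x) = - 4 \sin{\left(\frac{x^{2}}{2} + \frac{5 x}{4} \right)}.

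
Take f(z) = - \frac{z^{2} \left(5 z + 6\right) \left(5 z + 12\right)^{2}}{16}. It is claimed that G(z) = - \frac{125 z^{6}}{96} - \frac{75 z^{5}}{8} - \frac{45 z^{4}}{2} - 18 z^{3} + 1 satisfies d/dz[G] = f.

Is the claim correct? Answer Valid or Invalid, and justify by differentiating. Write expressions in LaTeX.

Valid - differentiating G returns exactly f.

d/dz[G] = - \frac{125 z^{5}}{16} - \frac{375 z^{4}}{8} - 90 z^{3} - 54 z^{2}
This equals f(z) exactly, so the claim holds.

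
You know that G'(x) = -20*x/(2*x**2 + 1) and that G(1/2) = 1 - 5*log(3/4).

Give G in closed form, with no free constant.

G'(x) matches the chain-rule pattern g'(h)*h' with inner function h(x) = x**2 + 1/2; substituting u = h(x) collapses the integral.
A general antiderivative is -5*log(x**2 + 1/2) + C.
The condition gives C = 1 - 5*log(3/4) - (-5*log(3/4)) = 1.
So G(x) = 1 - 5*log(x**2 + 1/2).
Check: d/dx[1 - 5*log(x**2 + 1/2)] = -20*x/(2*x**2 + 1) = G'(x).

G(x) = 1 - 5*log(x**2 + 1/2)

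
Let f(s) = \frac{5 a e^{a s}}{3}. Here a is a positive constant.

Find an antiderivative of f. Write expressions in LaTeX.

An antiderivative is F(s) = \frac{5 e^{a s}}{3}.

Check any antiderivative F(s) by computing F'(s) and comparing it with f(s).
Check: d/ds[\frac{5 e^{a s}}{3}] = \frac{5 a e^{a s}}{3} = f(s).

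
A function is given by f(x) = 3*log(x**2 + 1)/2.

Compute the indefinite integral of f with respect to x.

Whatever form F(x) takes, F'(x) = f(x) is non-negotiable.
Check: d/dx[3*x*log(x**2 + 1)/2 - 3*x + 3*atan(x)] = 3*log(x**2 + 1)/2 = f(x).

F(x) = 3*x*log(x**2 + 1)/2 - 3*x + 3*atan(x) + C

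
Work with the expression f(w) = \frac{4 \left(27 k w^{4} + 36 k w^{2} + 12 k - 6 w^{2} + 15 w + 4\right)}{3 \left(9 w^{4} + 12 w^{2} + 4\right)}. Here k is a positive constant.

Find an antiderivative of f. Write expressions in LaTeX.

A first test for any F(w): its w-derivative must equal f(w) identically.
Check: d/dw[4 k w + \frac{\frac{4 w}{3} - \frac{5}{3}}{\frac{3 w^{2}}{2} + 1}] = \frac{108 k w^{4} + 144 k w^{2} + 48 k - 24 w^{2} + 60 w + 16}{27 w^{4} + 36 w^{2} + 12}, which equals f(w).

An antiderivative is F(w) = 4 k w + \frac{\frac{4 w}{3} - \frac{5}{3}}{\frac{3 w^{2}}{2} + 1}.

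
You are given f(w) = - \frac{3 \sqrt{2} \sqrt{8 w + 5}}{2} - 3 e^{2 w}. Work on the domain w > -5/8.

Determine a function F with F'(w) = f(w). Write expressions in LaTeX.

Integrate term by term and add the pieces.
Check: d/dw[- \frac{8 \sqrt{2} w \sqrt{8 w + 5} + 5 \sqrt{2} \sqrt{8 w + 5} + 12 e^{2 w}}{8}] = \frac{- 24 \sqrt{2} w - 6 \sqrt{8 w + 5} e^{2 w} - 15 \sqrt{2}}{2 \sqrt{8 w + 5}}, which equals f(w).

An antiderivative is F(w) = - \frac{8 \sqrt{2} w \sqrt{8 w + 5} + 5 \sqrt{2} \sqrt{8 w + 5} + 12 e^{2 w}}{8}.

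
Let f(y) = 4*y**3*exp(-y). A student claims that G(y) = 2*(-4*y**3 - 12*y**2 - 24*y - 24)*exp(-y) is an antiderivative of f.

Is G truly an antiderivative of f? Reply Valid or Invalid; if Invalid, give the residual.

Invalid: d/dy[G] - f = 4*y**3*exp(-y), which is not 0.

d/dy[G] = 8*y**3*exp(-y)
d/dy[G] - f(y) = 4*y**3*exp(-y) != 0.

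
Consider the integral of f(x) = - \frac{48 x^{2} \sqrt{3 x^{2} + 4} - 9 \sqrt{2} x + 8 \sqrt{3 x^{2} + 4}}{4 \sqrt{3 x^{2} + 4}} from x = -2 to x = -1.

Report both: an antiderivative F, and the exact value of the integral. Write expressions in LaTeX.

An antiderivative F(x) passes only if d/dx[F] lands on f(x) exactly.
F(x) = \frac{\sqrt{2} \left(- 8 \sqrt{2} x^{3} - 4 \sqrt{2} x + 3 \sqrt{3 x^{2} + 4}\right)}{4} is an antiderivative of f.
Check: d/dx[\frac{\sqrt{2} \left(- 8 \sqrt{2} x^{3} - 4 \sqrt{2} x + 3 \sqrt{3 x^{2} + 4}\right)}{4}] = \frac{- 48 x^{2} \sqrt{3 x^{2} + 4} + 9 \sqrt{2} x - 8 \sqrt{3 x^{2} + 4}}{4 \sqrt{3 x^{2} + 4}}, which equals f(x).
F(-1) = \frac{3 \sqrt{14}}{4} + 6; F(-2) = 3 \sqrt{2} + 36.
Integral = F(-1) - F(-2) = -30 - 3 \sqrt{2} + \frac{3 \sqrt{14}}{4}.

Antiderivative: F(x) = \frac{\sqrt{2} \left(- 8 \sqrt{2} x^{3} - 4 \sqrt{2} x + 3 \sqrt{3 x^{2} + 4}\right)}{4}; value = -30 - 3 \sqrt{2} + \frac{3 \sqrt{14}}{4}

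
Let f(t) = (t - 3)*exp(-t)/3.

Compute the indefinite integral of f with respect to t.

F(t) = -t*exp(-t)/3 + 2*exp(-t)/3 + C

Recognize the product-rule pattern: f = u'v + uv' with u = 2/3 - t/3, v = exp(-t), so integration by parts undoes it.
Check: d/dt[-t*exp(-t)/3 + 2*exp(-t)/3] = (t - 3)*exp(-t)/3 = f(t).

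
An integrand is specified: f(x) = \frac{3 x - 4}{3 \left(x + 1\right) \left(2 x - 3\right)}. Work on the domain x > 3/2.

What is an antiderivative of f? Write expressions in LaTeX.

The denominator factors as 3 \left(x + 1\right) \left(2 x - 3\right); partial fractions split f into directly integrable pieces: \frac{1}{15 \left(2 x - 3\right)} + \frac{7}{15 \left(x + 1\right)}.
Check: d/dx[\frac{\log{\left(x - \frac{3}{2} \right)}}{30} + \frac{7 \log{\left(x + 1 \right)}}{15}] = \frac{3 x - 4}{6 x^{2} - 3 x - 9}, which equals f(x).

An antiderivative is F(x) = \frac{\log{\left(x - \frac{3}{2} \right)}}{30} + \frac{7 \log{\left(x + 1 \right)}}{15}.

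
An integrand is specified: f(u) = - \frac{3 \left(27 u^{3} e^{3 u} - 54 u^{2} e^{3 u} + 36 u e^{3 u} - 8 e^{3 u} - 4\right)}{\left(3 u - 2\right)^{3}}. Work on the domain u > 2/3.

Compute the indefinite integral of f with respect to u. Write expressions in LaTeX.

F(u) = \frac{- \left(3 u - 2\right)^{2} e^{3 u} - 2}{\left(3 u - 2\right)^{2}} + C

Since d/du undoes antidifferentiation here, F'(u) = f(u) is required of F(u).
Check: d/du[\frac{- \left(3 u - 2\right)^{2} e^{3 u} - 2}{\left(3 u - 2\right)^{2}}] = \frac{- 81 u^{3} e^{3 u} + 162 u^{2} e^{3 u} - 108 u e^{3 u} + 24 e^{3 u} + 12}{27 u^{3} - 54 u^{2} + 36 u - 8}, which equals f(u).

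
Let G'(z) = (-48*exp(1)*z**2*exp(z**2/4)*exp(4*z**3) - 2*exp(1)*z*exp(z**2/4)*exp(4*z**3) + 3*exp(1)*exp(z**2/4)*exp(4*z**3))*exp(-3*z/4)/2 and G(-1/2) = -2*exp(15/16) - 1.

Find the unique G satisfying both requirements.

G'(z) matches the chain-rule pattern g'(h)*h' with inner function h(z) = 4*z**3 + z**2/4 - 3*z/4 + 1; substituting u = h(z) collapses the integral.
A general antiderivative is -2*exp(4*z**3 + z**2/4 - 3*z/4 + 1) + C.
The condition gives C = -2*exp(15/16) - 1 - (-2*exp(15/16)) = -1.
So G(z) = -1 - 2*exp(1)*exp(-3*z/4)*exp(z**2/4)*exp(4*z**3).
Check: d/dz[-1 - 2*exp(1)*exp(-3*z/4)*exp(z**2/4)*exp(4*z**3)] = (-48*exp(1)*z**2*exp(z**2/4)*exp(4*z**3) - 2*exp(1)*z*exp(z**2/4)*exp(4*z**3) + 3*exp(1)*exp(z**2/4)*exp(4*z**3))*exp(-3*z/4)/2 = G'(z).

G(z) = -1 - 2*exp(1)*exp(-3*z/4)*exp(z**2/4)*exp(4*z**3)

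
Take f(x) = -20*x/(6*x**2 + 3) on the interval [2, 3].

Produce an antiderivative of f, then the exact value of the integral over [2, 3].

The substitution u = 2*x**2 + 1 works: f is exactly (dF/du)*(du/dx) for that inner function.
F(x) = -5*log(2*x**2 + 1)/3 is an antiderivative of f.
Check: d/dx[-5*log(2*x**2 + 1)/3] = -20*x/(6*x**2 + 3) = f(x).
F(3) = -5*log(19)/3; F(2) = -5*log(9)/3.
Integral = F(3) - F(2) = -5*log(19)/3 + 5*log(9)/3.

Antiderivative: F(x) = -5*log(2*x**2 + 1)/3; value = -5*log(19)/3 + 5*log(9)/3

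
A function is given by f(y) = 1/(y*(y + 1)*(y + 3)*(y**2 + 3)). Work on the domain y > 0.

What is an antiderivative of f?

The denominator factors as y*(y + 1)*(y + 3)*(y**2 + 3); partial fractions split f into directly integrable pieces: -1/(12*(y**2 + 3)) + 1/(72*(y + 3)) - 1/(8*(y + 1)) + 1/(9*y).
Check: d/dy[log(y)/9 - log(y + 1)/8 + log(y + 3)/72 - sqrt(3)*atan(sqrt(3)*y/3)/36] = 1/(y**5 + 4*y**4 + 6*y**3 + 12*y**2 + 9*y), which equals f(y).

An antiderivative is F(y) = log(y)/9 - log(y + 1)/8 + log(y + 3)/72 - sqrt(3)*atan(sqrt(3)*y/3)/36.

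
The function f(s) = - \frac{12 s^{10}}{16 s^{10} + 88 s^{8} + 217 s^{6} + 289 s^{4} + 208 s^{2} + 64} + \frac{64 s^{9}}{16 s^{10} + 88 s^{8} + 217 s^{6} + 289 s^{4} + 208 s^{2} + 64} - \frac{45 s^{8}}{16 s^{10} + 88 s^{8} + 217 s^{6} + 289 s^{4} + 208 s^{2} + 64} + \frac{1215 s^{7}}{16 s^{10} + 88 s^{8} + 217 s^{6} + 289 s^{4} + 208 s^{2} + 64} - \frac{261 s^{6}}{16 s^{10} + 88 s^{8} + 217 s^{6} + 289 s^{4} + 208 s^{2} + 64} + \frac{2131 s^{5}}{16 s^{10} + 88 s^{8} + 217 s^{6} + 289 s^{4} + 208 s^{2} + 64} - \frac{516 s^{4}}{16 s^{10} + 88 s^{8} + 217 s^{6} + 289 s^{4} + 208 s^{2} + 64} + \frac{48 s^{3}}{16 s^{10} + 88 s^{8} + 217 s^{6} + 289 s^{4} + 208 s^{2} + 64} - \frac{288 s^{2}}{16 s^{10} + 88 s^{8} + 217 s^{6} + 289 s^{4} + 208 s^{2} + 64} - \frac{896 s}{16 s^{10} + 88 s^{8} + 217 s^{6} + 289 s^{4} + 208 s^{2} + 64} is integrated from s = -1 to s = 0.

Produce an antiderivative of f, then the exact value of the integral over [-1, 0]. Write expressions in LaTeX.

Integrate term by term and add the pieces.
F(s) = \frac{3 \left(- \frac{s}{3} - \frac{1}{2}\right) \left(s^{2} - 4 s\right)^{2}}{2 \left(\frac{2 s^{4}}{3} + \frac{3 s^{2}}{2} + \frac{4}{3}\right)} + 2 \log{\left(2 s^{2} + 2 \right)} is an antiderivative of f.
Check: d/ds[\frac{3 \left(- \frac{s}{3} - \frac{1}{2}\right) \left(s^{2} - 4 s\right)^{2}}{2 \left(\frac{2 s^{4}}{3} + \frac{3 s^{2}}{2} + \frac{4}{3}\right)} + 2 \log{\left(2 s^{2} + 2 \right)}] = \frac{- 12 s^{10} + 64 s^{9} - 45 s^{8} + 1215 s^{7} - 261 s^{6} + 2131 s^{5} - 516 s^{4} + 48 s^{3} - 288 s^{2} - 896 s}{16 s^{10} + 88 s^{8} + 217 s^{6} + 289 s^{4} + 208 s^{2} + 64}, which equals f(s).
F(0) = 2 \log{\left(2 \right)}; F(-1) = - \frac{25}{14} + 2 \log{\left(4 \right)}.
Integral = F(0) - F(-1) = - 2 \log{\left(4 \right)} + 2 \log{\left(2 \right)} + \frac{25}{14}.

Antiderivative: F(s) = \frac{3 \left(- \frac{s}{3} - \frac{1}{2}\right) \left(s^{2} - 4 s\right)^{2}}{2 \left(\frac{2 s^{4}}{3} + \frac{3 s^{2}}{2} + \frac{4}{3}\right)} + 2 \log{\left(2 s^{2} + 2 \right)}; value = - 2 \log{\left(4 \right)} + 2 \log{\left(2 \right)} + \frac{25}{14}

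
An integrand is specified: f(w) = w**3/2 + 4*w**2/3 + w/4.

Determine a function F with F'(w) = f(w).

An antiderivative is F(w) = w**4/8 + 4*w**3/9 + w**2/8.

Integrate term by term and add the pieces.
Check: d/dw[w**4/8 + 4*w**3/9 + w**2/8] = w**3/2 + 4*w**2/3 + w/4 = f(w).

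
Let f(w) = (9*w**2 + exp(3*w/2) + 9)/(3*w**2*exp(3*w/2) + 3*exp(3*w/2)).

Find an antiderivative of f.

An antiderivative is F(w) = (exp(3*w/2)*atan(w) - 6)*exp(-3*w/2)/3.

Differentiate the proposed F(w) back; it has to land on f(w) exactly.
Check: d/dw[(exp(3*w/2)*atan(w) - 6)*exp(-3*w/2)/3] = (9*w**2 + exp(3*w/2) + 9)/(3*w**2*exp(3*w/2) + 3*exp(3*w/2)) = f(w).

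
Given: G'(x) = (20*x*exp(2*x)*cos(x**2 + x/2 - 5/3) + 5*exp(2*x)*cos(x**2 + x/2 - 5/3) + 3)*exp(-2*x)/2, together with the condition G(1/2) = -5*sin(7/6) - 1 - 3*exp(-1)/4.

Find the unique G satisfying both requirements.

G(x) = 5*sin(x**2 + x/2 - 5/3) - 1 - 3*exp(-2*x)/4

A first test for any G(x): its x-derivative must equal the given G'(x).
A general antiderivative is 5*sin(x**2 + x/2 - 5/3) - 3*exp(-2*x)/4 + C.
The condition gives C = -5*sin(7/6) - 1 - 3*exp(-1)/4 - (-5*sin(7/6) - 3*exp(-1)/4) = -1.
So G(x) = 5*sin(x**2 + x/2 - 5/3) - 1 - 3*exp(-2*x)/4.
Check: d/dx[5*sin(x**2 + x/2 - 5/3) - 1 - 3*exp(-2*x)/4] = (20*x*exp(2*x)*cos(x**2 + x/2 - 5/3) + 5*exp(2*x)*cos(x**2 + x/2 - 5/3) + 3)*exp(-2*x)/2 = G'(x).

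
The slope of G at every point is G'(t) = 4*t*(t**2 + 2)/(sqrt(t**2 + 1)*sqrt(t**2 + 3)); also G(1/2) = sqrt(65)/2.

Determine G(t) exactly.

The substitution u = t**4 + 4*t**2 + 3 works: G'(t) is exactly (dG/du)*(du/dt) for that inner function.
A general antiderivative is 2*sqrt(t**4 + 4*t**2 + 3) + C.
The condition gives C = sqrt(65)/2 - (sqrt(65)/2) = 0.
So G(t) = 2*sqrt(t**2 + 1)*sqrt(t**2 + 3).
Check: d/dt[2*sqrt(t**2 + 1)*sqrt(t**2 + 3)] = (4*t**3 + 8*t)/(sqrt(t**2 + 1)*sqrt(t**2 + 3)), which equals G'(t).

G(t) = 2*sqrt(t**2 + 1)*sqrt(t**2 + 3)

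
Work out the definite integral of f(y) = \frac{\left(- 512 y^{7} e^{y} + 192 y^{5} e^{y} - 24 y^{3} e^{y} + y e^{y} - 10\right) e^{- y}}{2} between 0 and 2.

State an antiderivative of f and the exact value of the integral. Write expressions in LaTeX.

Antiderivative: F(y) = \frac{\left(- 4096 y^{8} e^{y} + 2048 y^{6} e^{y} - 384 y^{4} e^{y} + 32 y^{2} e^{y} - e^{y} + 640\right) e^{- y}}{128}; value = -7220 + \frac{5}{e^{2}}

Recover f(y) by differentiating a candidate F(y); any mismatch rules it out.
F(y) = \frac{\left(- 4096 y^{8} e^{y} + 2048 y^{6} e^{y} - 384 y^{4} e^{y} + 32 y^{2} e^{y} - e^{y} + 640\right) e^{- y}}{128} is an antiderivative of f.
Check: d/dy[\frac{\left(- 4096 y^{8} e^{y} + 2048 y^{6} e^{y} - 384 y^{4} e^{y} + 32 y^{2} e^{y} - e^{y} + 640\right) e^{- y}}{128}] = \frac{\left(- 512 y^{7} e^{y} + 192 y^{5} e^{y} - 24 y^{3} e^{y} + y e^{y} - 10\right) e^{- y}}{2} = f(y).
F(2) = - \frac{923521}{128} + \frac{5}{e^{2}}; F(0) = \frac{639}{128}.
Integral = F(2) - F(0) = -7220 + \frac{5}{e^{2}}.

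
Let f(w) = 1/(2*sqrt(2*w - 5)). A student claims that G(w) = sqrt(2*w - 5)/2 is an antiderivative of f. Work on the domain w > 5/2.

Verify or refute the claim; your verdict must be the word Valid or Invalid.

Valid. The derivative of G reproduces f.

d/dw[G] = 1/(2*sqrt(2*w - 5))
This equals f(w) exactly, so the claim holds.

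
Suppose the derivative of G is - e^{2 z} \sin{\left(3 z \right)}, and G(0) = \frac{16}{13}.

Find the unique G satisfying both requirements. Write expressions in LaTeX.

G(z) = \frac{- 2 e^{2 z} \sin{\left(3 z \right)} + 3 e^{2 z} \cos{\left(3 z \right)} + 13}{13}

A candidate passes only if d/dz[G] lands on the given G'(z) exactly.
A general antiderivative is - \frac{2 e^{2 z} \sin{\left(3 z \right)}}{13} + \frac{3 e^{2 z} \cos{\left(3 z \right)}}{13} + C.
The condition gives C = \frac{16}{13} - (\frac{3}{13}) = 1.
So G(z) = \frac{- 2 e^{2 z} \sin{\left(3 z \right)} + 3 e^{2 z} \cos{\left(3 z \right)} + 13}{13}.
Check: d/dz[\frac{- 2 e^{2 z} \sin{\left(3 z \right)} + 3 e^{2 z} \cos{\left(3 z \right)} + 13}{13}] = - e^{2 z} \sin{\left(3 z \right)} = G'(z).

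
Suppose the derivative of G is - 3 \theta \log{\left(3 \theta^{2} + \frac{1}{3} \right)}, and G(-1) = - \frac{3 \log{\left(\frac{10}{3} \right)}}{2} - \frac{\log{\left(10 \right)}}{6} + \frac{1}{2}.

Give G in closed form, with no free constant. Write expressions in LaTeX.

G(\theta) = - \frac{3 \theta^{2} \log{\left(3 \theta^{2} + \frac{1}{3} \right)}}{2} + \frac{3 \theta^{2}}{2} - \frac{\log{\left(9 \theta^{2} + 1 \right)}}{6} - 1

A first test for any G(\theta): its \theta-derivative must equal the given G'(\theta).
A general antiderivative is - \frac{3 \theta^{2} \log{\left(3 \theta^{2} + \frac{1}{3} \right)}}{2} + \frac{3 \theta^{2}}{2} - \frac{\log{\left(9 \theta^{2} + 1 \right)}}{6} + C.
The condition gives C = - \frac{3 \log{\left(\frac{10}{3} \right)}}{2} - \frac{\log{\left(10 \right)}}{6} + \frac{1}{2} - (- \frac{3 \log{\left(\frac{10}{3} \right)}}{2} - \frac{\log{\left(10 \right)}}{6} + \frac{3}{2}) = -1.
So G(\theta) = - \frac{3 \theta^{2} \log{\left(3 \theta^{2} + \frac{1}{3} \right)}}{2} + \frac{3 \theta^{2}}{2} - \frac{\log{\left(9 \theta^{2} + 1 \right)}}{6} - 1.
Check: d/d\theta[- \frac{3 \theta^{2} \log{\left(3 \theta^{2} + \frac{1}{3} \right)}}{2} + \frac{3 \theta^{2}}{2} - \frac{\log{\left(9 \theta^{2} + 1 \right)}}{6} - 1] = - 3 \theta \log{\left(3 \theta^{2} + \frac{1}{3} \right)} = G'(\theta).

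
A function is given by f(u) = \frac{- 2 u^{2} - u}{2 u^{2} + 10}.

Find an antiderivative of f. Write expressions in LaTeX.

Recover f(u) by differentiating a candidate F(u); any mismatch rules it out.
Check: d/du[- u - \frac{\log{\left(u^{2} + 5 \right)}}{4} + \sqrt{5} \operatorname{atan}{\left(\frac{\sqrt{5} u}{5} \right)}] = \frac{- 2 u^{2} - u}{2 u^{2} + 10} = f(u).

An antiderivative is F(u) = - u - \frac{\log{\left(u^{2} + 5 \right)}}{4} + \sqrt{5} \operatorname{atan}{\left(\frac{\sqrt{5} u}{5} \right)}.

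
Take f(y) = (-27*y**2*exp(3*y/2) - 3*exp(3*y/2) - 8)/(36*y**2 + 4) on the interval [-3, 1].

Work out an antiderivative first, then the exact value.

Differentiate the proposed F(y) back; it has to land on f(y) exactly.
F(y) = -(3*exp(3*y/2) + 4*atan(3*y))/6 is an antiderivative of f.
Check: d/dy[-(3*exp(3*y/2) + 4*atan(3*y))/6] = (-27*y**2*exp(3*y/2) - 3*exp(3*y/2) - 8)/(36*y**2 + 4) = f(y).
F(1) = -exp(3/2)/2 - 2*atan(3)/3; F(-3) = -exp(-9/2)/2 + 2*atan(9)/3.
Integral = F(1) - F(-3) = -exp(3/2)/2 - 2*atan(9)/3 - 2*atan(3)/3 + exp(-9/2)/2.

Antiderivative: F(y) = -(3*exp(3*y/2) + 4*atan(3*y))/6; value = -exp(3/2)/2 - 2*atan(9)/3 - 2*atan(3)/3 + exp(-9/2)/2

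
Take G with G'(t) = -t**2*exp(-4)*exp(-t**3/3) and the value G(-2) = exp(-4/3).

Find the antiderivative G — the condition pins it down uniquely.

G'(t) matches the chain-rule pattern g'(h)*h' with inner function h(t) = -t**3/3 - 4; substituting u = h(t) collapses the integral.
A general antiderivative is exp(-t**3/3 - 4) + C.
The condition gives C = exp(-4/3) - (exp(-4/3)) = 0.
So G(t) = exp(-4)*exp(-t**3/3).
Check: d/dt[exp(-4)*exp(-t**3/3)] = -t**2*exp(-4)*exp(-t**3/3) = G'(t).

G(t) = exp(-4)*exp(-t**3/3)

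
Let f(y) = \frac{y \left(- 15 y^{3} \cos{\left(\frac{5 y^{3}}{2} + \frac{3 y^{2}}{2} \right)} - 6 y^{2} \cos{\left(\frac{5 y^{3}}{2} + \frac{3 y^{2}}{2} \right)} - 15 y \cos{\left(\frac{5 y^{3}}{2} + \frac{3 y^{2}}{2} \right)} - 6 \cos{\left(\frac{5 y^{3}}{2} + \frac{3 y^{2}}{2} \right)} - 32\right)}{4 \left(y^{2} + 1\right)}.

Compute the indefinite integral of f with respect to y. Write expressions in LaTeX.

Since d/dy undoes antidifferentiation here, F'(y) = f(y) is required of F(y).
Check: d/dy[- 4 \log{\left(y^{2} + 1 \right)} - \frac{\sin{\left(\frac{5 y^{3}}{2} + \frac{3 y^{2}}{2} \right)}}{2}] = \frac{- 15 y^{4} \cos{\left(\frac{5 y^{3}}{2} + \frac{3 y^{2}}{2} \right)} - 6 y^{3} \cos{\left(\frac{5 y^{3}}{2} + \frac{3 y^{2}}{2} \right)} - 15 y^{2} \cos{\left(\frac{5 y^{3}}{2} + \frac{3 y^{2}}{2} \right)} - 6 y \cos{\left(\frac{5 y^{3}}{2} + \frac{3 y^{2}}{2} \right)} - 32 y}{4 y^{2} + 4}, which equals f(y).

F(y) = - 4 \log{\left(y^{2} + 1 \right)} - \frac{\sin{\left(\frac{5 y^{3}}{2} + \frac{3 y^{2}}{2} \right)}}{2} + C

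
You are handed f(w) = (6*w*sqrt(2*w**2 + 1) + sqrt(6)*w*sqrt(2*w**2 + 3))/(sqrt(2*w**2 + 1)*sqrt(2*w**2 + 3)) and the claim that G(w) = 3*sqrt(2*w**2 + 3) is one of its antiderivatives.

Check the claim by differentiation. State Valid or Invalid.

d/dw[G] = 6*w/sqrt(2*w**2 + 3)
d/dw[G] - f(w) = -sqrt(6)*w/sqrt(2*w**2 + 1) != 0.

Invalid: d/dw[G] - f = -sqrt(6)*w/sqrt(2*w**2 + 1), which is not 0.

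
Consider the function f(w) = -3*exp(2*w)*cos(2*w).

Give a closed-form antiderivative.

An antiderivative is F(w) = 3*(-sin(2*w) - cos(2*w))*exp(2*w)/4.

A candidate is checked by its d/dw: the result must match f(w).
Check: d/dw[3*(-sin(2*w) - cos(2*w))*exp(2*w)/4] = -3*exp(2*w)*cos(2*w) = f(w).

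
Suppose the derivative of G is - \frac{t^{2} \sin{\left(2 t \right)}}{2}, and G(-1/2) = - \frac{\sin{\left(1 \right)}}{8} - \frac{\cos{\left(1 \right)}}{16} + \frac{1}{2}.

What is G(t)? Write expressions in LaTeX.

G(t) = \frac{t^{2} \cos{\left(2 t \right)}}{4} - \frac{t \sin{\left(2 t \right)}}{4} - \frac{\cos{\left(2 t \right)}}{8} + \frac{1}{2}

Any candidate G(t) must reproduce the stated G'(t) exactly.
A general antiderivative is \frac{t^{2} \cos{\left(2 t \right)}}{4} - \frac{t \sin{\left(2 t \right)}}{4} - \frac{\cos{\left(2 t \right)}}{8} + C.
The condition gives C = - \frac{\sin{\left(1 \right)}}{8} - \frac{\cos{\left(1 \right)}}{16} + \frac{1}{2} - (- \frac{\sin{\left(1 \right)}}{8} - \frac{\cos{\left(1 \right)}}{16}) = \frac{1}{2}.
So G(t) = \frac{t^{2} \cos{\left(2 t \right)}}{4} - \frac{t \sin{\left(2 t \right)}}{4} - \frac{\cos{\left(2 t \right)}}{8} + \frac{1}{2}.
Check: d/dt[\frac{t^{2} \cos{\left(2 t \right)}}{4} - \frac{t \sin{\left(2 t \right)}}{4} - \frac{\cos{\left(2 t \right)}}{8} + \frac{1}{2}] = - \frac{t^{2} \sin{\left(2 t \right)}}{2} = G'(t).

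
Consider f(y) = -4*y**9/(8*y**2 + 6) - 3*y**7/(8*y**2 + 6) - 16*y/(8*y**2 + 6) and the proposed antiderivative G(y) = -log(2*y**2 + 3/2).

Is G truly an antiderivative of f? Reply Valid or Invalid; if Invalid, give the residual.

Invalid: d/dy[G] - f = y**7/2, which is not 0.

d/dy[G] = -8*y/(4*y**2 + 3)
d/dy[G] - f(y) = y**7/2 != 0.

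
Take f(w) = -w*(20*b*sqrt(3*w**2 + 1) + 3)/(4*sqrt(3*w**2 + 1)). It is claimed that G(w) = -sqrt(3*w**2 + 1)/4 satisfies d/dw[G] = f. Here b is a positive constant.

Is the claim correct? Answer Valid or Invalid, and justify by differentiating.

d/dw[G] = -3*w/(4*sqrt(3*w**2 + 1))
d/dw[G] - f(w) = 5*b*w != 0.

Invalid: d/dw[G] - f = 5*b*w, which is not 0.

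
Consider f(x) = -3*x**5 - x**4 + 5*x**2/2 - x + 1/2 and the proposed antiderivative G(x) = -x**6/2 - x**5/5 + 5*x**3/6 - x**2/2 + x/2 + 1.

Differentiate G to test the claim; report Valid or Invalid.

d/dx[G] = -3*x**5 - x**4 + 5*x**2/2 - x + 1/2
This equals f(x) exactly, so the claim holds.

Valid: G'(x) = f(x).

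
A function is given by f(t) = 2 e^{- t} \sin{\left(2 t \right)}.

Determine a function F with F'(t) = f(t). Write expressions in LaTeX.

An antiderivative is F(t) = - \frac{2 e^{- t} \sin{\left(2 t \right)}}{5} - \frac{4 e^{- t} \cos{\left(2 t \right)}}{5}.

Whatever form F(t) takes, F'(t) = f(t) is non-negotiable.
Check: d/dt[- \frac{2 e^{- t} \sin{\left(2 t \right)}}{5} - \frac{4 e^{- t} \cos{\left(2 t \right)}}{5}] = 2 e^{- t} \sin{\left(2 t \right)} = f(t).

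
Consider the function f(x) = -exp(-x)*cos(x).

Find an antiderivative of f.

A candidate is checked by its d/dx: the result must match f(x).
Check: d/dx[(-sin(x) + cos(x))*exp(-x)/2] = -exp(-x)*cos(x) = f(x).

An antiderivative is F(x) = (-sin(x) + cos(x))*exp(-x)/2.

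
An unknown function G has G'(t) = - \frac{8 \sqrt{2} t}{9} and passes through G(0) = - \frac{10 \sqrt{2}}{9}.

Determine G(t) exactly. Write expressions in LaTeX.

G(t) = - \frac{2 \sqrt{2} \left(2 t^{2} + 5\right)}{9}

Recognize the product-rule pattern: G'(t) = u'v + uv' with u = - \frac{4 \sqrt{2 t^{2} + 5}}{9}, v = \sqrt{t^{2} + \frac{5}{2}}, so integration by parts undoes it.
A general antiderivative is - \frac{4 \sqrt{t^{2} + \frac{5}{2}} \sqrt{2 t^{2} + 5}}{9} + C.
The condition gives C = - \frac{10 \sqrt{2}}{9} - (- \frac{10 \sqrt{2}}{9}) = 0.
So G(t) = - \frac{2 \sqrt{2} \left(2 t^{2} + 5\right)}{9}.
Check: d/dt[- \frac{2 \sqrt{2} \left(2 t^{2} + 5\right)}{9}] = - \frac{8 \sqrt{2} t}{9} = G'(t).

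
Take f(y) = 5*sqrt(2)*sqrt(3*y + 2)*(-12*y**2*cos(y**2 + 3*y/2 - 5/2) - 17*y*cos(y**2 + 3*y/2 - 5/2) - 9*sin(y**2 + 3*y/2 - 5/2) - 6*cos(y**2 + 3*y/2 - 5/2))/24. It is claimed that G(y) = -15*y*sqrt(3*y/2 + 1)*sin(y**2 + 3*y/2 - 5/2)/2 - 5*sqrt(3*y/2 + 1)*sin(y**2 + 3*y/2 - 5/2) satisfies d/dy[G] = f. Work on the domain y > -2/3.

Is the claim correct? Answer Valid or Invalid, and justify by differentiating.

d/dy[G] = sqrt(2)*(-180*y**3*cos(y**2 + 3*y/2 - 5/2) - 375*y**2*cos(y**2 + 3*y/2 - 5/2) - 135*y*sin(y**2 + 3*y/2 - 5/2) - 260*y*cos(y**2 + 3*y/2 - 5/2) - 90*sin(y**2 + 3*y/2 - 5/2) - 60*cos(y**2 + 3*y/2 - 5/2))/(8*sqrt(3*y + 2))
d/dy[G] - f(y) = -5*sqrt(2)*y**2*sqrt(3*y + 2)*cos(y**2 + 3*y/2 - 5/2) - 85*sqrt(2)*y*sqrt(3*y + 2)*cos(y**2 + 3*y/2 - 5/2)/12 - 15*sqrt(2)*sqrt(3*y + 2)*sin(y**2 + 3*y/2 - 5/2)/4 - 5*sqrt(2)*sqrt(3*y + 2)*cos(y**2 + 3*y/2 - 5/2)/2 != 0.

Invalid: d/dy[G] - f = -5*sqrt(2)*y**2*sqrt(3*y + 2)*cos(y**2 + 3*y/2 - 5/2) - 85*sqrt(2)*y*sqrt(3*y + 2)*cos(y**2 + 3*y/2 - 5/2)/12 - 15*sqrt(2)*sqrt(3*y + 2)*sin(y**2 + 3*y/2 - 5/2)/4 - 5*sqrt(2)*sqrt(3*y + 2)*cos(y**2 + 3*y/2 - 5/2)/2, which is not 0.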